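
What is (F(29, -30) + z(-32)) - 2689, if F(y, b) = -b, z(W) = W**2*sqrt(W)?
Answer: -2659 + 4096*I*sqrt(2) ≈ -2659.0 + 5792.6*I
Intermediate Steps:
z(W) = W**(5/2)
(F(29, -30) + z(-32)) - 2689 = (-1*(-30) + (-32)**(5/2)) - 2689 = (30 + 4096*I*sqrt(2)) - 2689 = -2659 + 4096*I*sqrt(2)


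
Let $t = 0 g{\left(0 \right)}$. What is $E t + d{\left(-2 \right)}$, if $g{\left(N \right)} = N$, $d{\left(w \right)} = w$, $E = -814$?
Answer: $-2$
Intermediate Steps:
$t = 0$ ($t = 0 \cdot 0 = 0$)
$E t + d{\left(-2 \right)} = \left(-814\right) 0 - 2 = 0 - 2 = -2$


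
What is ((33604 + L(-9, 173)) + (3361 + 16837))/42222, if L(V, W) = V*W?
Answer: 17415/14074 ≈ 1.2374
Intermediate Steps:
((33604 + L(-9, 173)) + (3361 + 16837))/42222 = ((33604 - 9*173) + (3361 + 16837))/42222 = ((33604 - 1557) + 20198)*(1/42222) = (32047 + 20198)*(1/42222) = 52245*(1/42222) = 17415/14074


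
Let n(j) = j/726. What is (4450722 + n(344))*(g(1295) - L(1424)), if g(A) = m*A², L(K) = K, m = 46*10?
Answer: 1246331886975471608/363 ≈ 3.4334e+15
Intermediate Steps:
n(j) = j/726 (n(j) = j*(1/726) = j/726)
m = 460
g(A) = 460*A²
(4450722 + n(344))*(g(1295) - L(1424)) = (4450722 + (1/726)*344)*(460*1295² - 1*1424) = (4450722 + 172/363)*(460*1677025 - 1424) = 1615612258*(771431500 - 1424)/363 = (1615612258/363)*771430076 = 1246331886975471608/363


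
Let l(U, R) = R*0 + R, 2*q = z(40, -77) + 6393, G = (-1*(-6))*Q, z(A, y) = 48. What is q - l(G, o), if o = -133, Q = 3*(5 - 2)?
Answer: 6707/2 ≈ 3353.5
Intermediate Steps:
Q = 9 (Q = 3*3 = 9)
G = 54 (G = -1*(-6)*9 = 6*9 = 54)
q = 6441/2 (q = (48 + 6393)/2 = (½)*6441 = 6441/2 ≈ 3220.5)
l(U, R) = R (l(U, R) = 0 + R = R)
q - l(G, o) = 6441/2 - 1*(-133) = 6441/2 + 133 = 6707/2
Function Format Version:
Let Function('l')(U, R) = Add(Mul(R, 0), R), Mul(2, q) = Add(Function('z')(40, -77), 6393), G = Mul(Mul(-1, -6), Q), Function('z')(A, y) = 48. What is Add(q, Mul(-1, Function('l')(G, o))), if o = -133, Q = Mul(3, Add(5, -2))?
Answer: Rational(6707, 2) ≈ 3353.5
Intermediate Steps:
Q = 9 (Q = Mul(3, 3) = 9)
G = 54 (G = Mul(Mul(-1, -6), 9) = Mul(6, 9) = 54)
q = Rational(6441, 2) (q = Mul(Rational(1, 2), Add(48, 6393)) = Mul(Rational(1, 2), 6441) = Rational(6441, 2) ≈ 3220.5)
Function('l')(U, R) = R (Function('l')(U, R) = Add(0, R) = R)
Add(q, Mul(-1, Function('l')(G, o))) = Add(Rational(6441, 2), Mul(-1, -133)) = Add(Rational(6441, 2), 133) = Rational(6707, 2)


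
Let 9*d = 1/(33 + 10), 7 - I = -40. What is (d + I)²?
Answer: 330876100/149769 ≈ 2209.2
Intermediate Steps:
I = 47 (I = 7 - 1*(-40) = 7 + 40 = 47)
d = 1/387 (d = 1/(9*(33 + 10)) = (⅑)/43 = (⅑)*(1/43) = 1/387 ≈ 0.0025840)
(d + I)² = (1/387 + 47)² = (18190/387)² = 330876100/149769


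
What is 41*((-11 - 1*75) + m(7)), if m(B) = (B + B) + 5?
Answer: -2747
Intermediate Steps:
m(B) = 5 + 2*B (m(B) = 2*B + 5 = 5 + 2*B)
41*((-11 - 1*75) + m(7)) = 41*((-11 - 1*75) + (5 + 2*7)) = 41*((-11 - 75) + (5 + 14)) = 41*(-86 + 19) = 41*(-67) = -2747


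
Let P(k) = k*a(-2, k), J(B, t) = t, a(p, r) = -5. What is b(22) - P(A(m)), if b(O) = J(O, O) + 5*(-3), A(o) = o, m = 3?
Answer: 22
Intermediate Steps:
P(k) = -5*k (P(k) = k*(-5) = -5*k)
b(O) = -15 + O (b(O) = O + 5*(-3) = O - 15 = -15 + O)
b(22) - P(A(m)) = (-15 + 22) - (-5)*3 = 7 - 1*(-15) = 7 + 15 = 22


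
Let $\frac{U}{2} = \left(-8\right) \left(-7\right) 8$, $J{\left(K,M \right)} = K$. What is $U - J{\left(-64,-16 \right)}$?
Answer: $960$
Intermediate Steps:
$U = 896$ ($U = 2 \left(-8\right) \left(-7\right) 8 = 2 \cdot 56 \cdot 8 = 2 \cdot 448 = 896$)
$U - J{\left(-64,-16 \right)} = 896 - -64 = 896 + 64 = 960$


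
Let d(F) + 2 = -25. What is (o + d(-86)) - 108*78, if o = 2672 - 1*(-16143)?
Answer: 10364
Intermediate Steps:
o = 18815 (o = 2672 + 16143 = 18815)
d(F) = -27 (d(F) = -2 - 25 = -27)
(o + d(-86)) - 108*78 = (18815 - 27) - 108*78 = 18788 - 8424 = 10364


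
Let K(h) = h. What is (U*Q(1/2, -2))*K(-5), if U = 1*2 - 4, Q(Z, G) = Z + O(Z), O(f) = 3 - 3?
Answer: 5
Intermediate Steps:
O(f) = 0
Q(Z, G) = Z (Q(Z, G) = Z + 0 = Z)
U = -2 (U = 2 - 4 = -2)
(U*Q(1/2, -2))*K(-5) = -2/2*(-5) = -2*½*(-5) = -1*(-5) = 5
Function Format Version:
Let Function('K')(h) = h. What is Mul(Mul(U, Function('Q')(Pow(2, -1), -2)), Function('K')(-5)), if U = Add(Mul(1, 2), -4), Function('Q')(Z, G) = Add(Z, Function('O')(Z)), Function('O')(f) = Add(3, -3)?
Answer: 5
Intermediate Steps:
Function('O')(f) = 0
Function('Q')(Z, G) = Z (Function('Q')(Z, G) = Add(Z, 0) = Z)
U = -2 (U = Add(2, -4) = -2)
Mul(Mul(U, Function('Q')(Pow(2, -1), -2)), Function('K')(-5)) = Mul(Mul(-2, Pow(2, -1)), -5) = Mul(Mul(-2, Rational(1, 2)), -5) = Mul(-1, -5) = 5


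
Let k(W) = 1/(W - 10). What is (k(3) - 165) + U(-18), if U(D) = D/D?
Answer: -1149/7 ≈ -164.14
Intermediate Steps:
U(D) = 1
k(W) = 1/(-10 + W)
(k(3) - 165) + U(-18) = (1/(-10 + 3) - 165) + 1 = (1/(-7) - 165) + 1 = (-1/7 - 165) + 1 = -1156/7 + 1 = -1149/7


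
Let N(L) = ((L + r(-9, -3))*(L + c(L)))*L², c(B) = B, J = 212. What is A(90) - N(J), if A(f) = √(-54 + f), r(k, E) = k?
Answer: -3868419962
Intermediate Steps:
N(L) = 2*L³*(-9 + L) (N(L) = ((L - 9)*(L + L))*L² = ((-9 + L)*(2*L))*L² = (2*L*(-9 + L))*L² = 2*L³*(-9 + L))
A(90) - N(J) = √(-54 + 90) - 2*212³*(-9 + 212) = √36 - 2*9528128*203 = 6 - 1*3868419968 = 6 - 3868419968 = -3868419962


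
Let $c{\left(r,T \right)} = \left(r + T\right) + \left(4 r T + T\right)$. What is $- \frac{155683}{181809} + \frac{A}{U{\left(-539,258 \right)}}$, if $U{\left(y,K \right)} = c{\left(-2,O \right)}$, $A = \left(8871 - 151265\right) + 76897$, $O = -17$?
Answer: $- \frac{11923512373}{18180900} \approx -655.83$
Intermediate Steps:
$A = -65497$ ($A = -142394 + 76897 = -65497$)
$c{\left(r,T \right)} = r + 2 T + 4 T r$ ($c{\left(r,T \right)} = \left(T + r\right) + \left(4 T r + T\right) = \left(T + r\right) + \left(T + 4 T r\right) = r + 2 T + 4 T r$)
$U{\left(y,K \right)} = 100$ ($U{\left(y,K \right)} = -2 + 2 \left(-17\right) + 4 \left(-17\right) \left(-2\right) = -2 - 34 + 136 = 100$)
$- \frac{155683}{181809} + \frac{A}{U{\left(-539,258 \right)}} = - \frac{155683}{181809} - \frac{65497}{100} = - \frac{11923512373}{18180900}$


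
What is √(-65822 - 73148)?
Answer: I*√138970 ≈ 372.79*I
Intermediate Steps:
√(-65822 - 73148) = √(-138970) = I*√138970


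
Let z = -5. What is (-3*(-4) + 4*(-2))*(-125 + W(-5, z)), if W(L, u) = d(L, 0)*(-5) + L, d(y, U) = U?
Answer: -520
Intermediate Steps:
W(L, u) = L (W(L, u) = 0*(-5) + L = 0 + L = L)
(-3*(-4) + 4*(-2))*(-125 + W(-5, z)) = (-3*(-4) + 4*(-2))*(-125 - 5) = (12 - 8)*(-130) = 4*(-130) = -520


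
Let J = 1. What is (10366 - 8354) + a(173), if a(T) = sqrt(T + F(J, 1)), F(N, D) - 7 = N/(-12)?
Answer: 2012 + sqrt(6477)/6 ≈ 2025.4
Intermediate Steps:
F(N, D) = 7 - N/12 (F(N, D) = 7 + N/(-12) = 7 + N*(-1/12) = 7 - N/12)
a(T) = sqrt(83/12 + T) (a(T) = sqrt(T + (7 - 1/12*1)) = sqrt(T + (7 - 1/12)) = sqrt(T + 83/12) = sqrt(83/12 + T))
(10366 - 8354) + a(173) = (10366 - 8354) + sqrt(249 + 36*173)/6 = 2012 + sqrt(249 + 6228)/6 = 2012 + sqrt(6477)/6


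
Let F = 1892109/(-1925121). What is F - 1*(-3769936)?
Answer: 2419193690049/641707 ≈ 3.7699e+6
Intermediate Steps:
F = -630703/641707 (F = 1892109*(-1/1925121) = -630703/641707 ≈ -0.98285)
F - 1*(-3769936) = -630703/641707 - 1*(-3769936) = -630703/641707 + 3769936 = 2419193690049/641707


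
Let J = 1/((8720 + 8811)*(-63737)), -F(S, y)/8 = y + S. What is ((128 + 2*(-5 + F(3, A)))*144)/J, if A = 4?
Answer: -965410571808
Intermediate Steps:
F(S, y) = -8*S - 8*y (F(S, y) = -8*(y + S) = -8*(S + y) = -8*S - 8*y)
J = -1/1117373347 (J = -1/63737/17531 = (1/17531)*(-1/63737) = -1/1117373347 ≈ -8.9496e-10)
((128 + 2*(-5 + F(3, A)))*144)/J = ((128 + 2*(-5 + (-8*3 - 8*4)))*144)/(-1/1117373347) = ((128 + 2*(-5 + (-24 - 32)))*144)*(-1117373347) = ((128 + 2*(-5 - 56))*144)*(-1117373347) = ((128 + 2*(-61))*144)*(-1117373347) = ((128 - 122)*144)*(-1117373347) = (6*144)*(-1117373347) = 864*(-1117373347) = -965410571808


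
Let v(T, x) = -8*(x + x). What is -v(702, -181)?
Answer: -2896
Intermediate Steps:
v(T, x) = -16*x
-v(702, -181) = -(-16)*(-181) = -1*2896 = -2896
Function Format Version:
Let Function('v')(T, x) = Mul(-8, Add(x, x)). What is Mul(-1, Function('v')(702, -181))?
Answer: -2896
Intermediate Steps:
Function('v')(T, x) = Mul(-16, x) (Function('v')(T, x) = Mul(-8, Mul(2, x)) = Mul(-16, x))
Mul(-1, Function('v')(702, -181)) = Mul(-1, Mul(-16, -181)) = Mul(-1, 2896) = -2896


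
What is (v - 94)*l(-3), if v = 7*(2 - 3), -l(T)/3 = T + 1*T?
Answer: -1818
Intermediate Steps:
l(T) = -6*T (l(T) = -3*(T + 1*T) = -3*(T + T) = -6*T)
v = -7 (v = 7*(-1) = -7)
(v - 94)*l(-3) = (-7 - 94)*(-6*(-3)) = -101*18 = -1818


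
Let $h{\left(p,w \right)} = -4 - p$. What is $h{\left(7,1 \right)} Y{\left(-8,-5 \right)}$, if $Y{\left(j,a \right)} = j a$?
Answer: $-440$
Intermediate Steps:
$Y{\left(j,a \right)} = a j$
$h{\left(7,1 \right)} Y{\left(-8,-5 \right)} = \left(-4 - 7\right) \left(\left(-5\right) \left(-8\right)\right) = \left(-4 - 7\right) 40 = \left(-11\right) 40 = -440$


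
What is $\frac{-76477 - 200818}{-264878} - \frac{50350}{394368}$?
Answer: $\frac{24004916815}{26114851776} \approx 0.91921$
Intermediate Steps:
$\frac{-76477 - 200818}{-264878} - \frac{50350}{394368} = \left(-277295\right) \left(- \frac{1}{264878}\right) - \frac{25175}{197184} = \frac{277295}{264878} - \frac{25175}{197184} = \frac{24004916815}{26114851776}$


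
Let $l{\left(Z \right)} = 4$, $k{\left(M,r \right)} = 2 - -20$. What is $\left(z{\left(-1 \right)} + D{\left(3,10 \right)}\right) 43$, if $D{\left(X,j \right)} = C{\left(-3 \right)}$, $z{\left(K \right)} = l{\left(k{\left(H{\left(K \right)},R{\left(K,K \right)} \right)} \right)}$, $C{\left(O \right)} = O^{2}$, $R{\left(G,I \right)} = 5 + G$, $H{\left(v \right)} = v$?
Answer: $559$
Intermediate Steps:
$k{\left(M,r \right)} = 22$ ($k{\left(M,r \right)} = 2 + 20 = 22$)
$z{\left(K \right)} = 4$
$D{\left(X,j \right)} = 9$ ($D{\left(X,j \right)} = \left(-3\right)^{2} = 9$)
$\left(z{\left(-1 \right)} + D{\left(3,10 \right)}\right) 43 = \left(4 + 9\right) 43 = 13 \cdot 43 = 559$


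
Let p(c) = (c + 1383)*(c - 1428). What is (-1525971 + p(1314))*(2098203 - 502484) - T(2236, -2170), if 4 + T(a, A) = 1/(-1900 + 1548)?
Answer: -1029824396637343/352 ≈ -2.9256e+12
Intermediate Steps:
T(a, A) = -1409/352 (T(a, A) = -4 + 1/(-1900 + 1548) = -4 + 1/(-352) = -4 - 1/352 = -1409/352)
p(c) = (-1428 + c)*(1383 + c) (p(c) = (1383 + c)*(-1428 + c) = (-1428 + c)*(1383 + c))
(-1525971 + p(1314))*(2098203 - 502484) - T(2236, -2170) = (-1525971 + (-1974924 + 1314**2 - 45*1314))*(2098203 - 502484) - 1*(-1409/352) = (-1525971 + (-1974924 + 1726596 - 59130))*1595719 + 1409/352 = (-1525971 - 307458)*1595719 + 1409/352 = -1833429*1595719 + 1409/352 = -2925637490451 + 1409/352 = -1029824396637343/352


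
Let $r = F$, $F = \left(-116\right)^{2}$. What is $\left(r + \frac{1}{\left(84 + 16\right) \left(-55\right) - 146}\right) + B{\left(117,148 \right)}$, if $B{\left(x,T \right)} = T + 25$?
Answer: $\frac{76949333}{5646} \approx 13629.0$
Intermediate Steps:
$B{\left(x,T \right)} = 25 + T$
$F = 13456$
$r = 13456$
$\left(r + \frac{1}{\left(84 + 16\right) \left(-55\right) - 146}\right) + B{\left(117,148 \right)} = \left(13456 + \frac{1}{\left(84 + 16\right) \left(-55\right) - 146}\right) + \left(25 + 148\right) = \left(13456 + \frac{1}{100 \left(-55\right) - 146}\right) + 173 = \left(13456 + \frac{1}{-5500 - 146}\right) + 173 = \left(13456 + \frac{1}{-5646}\right) + 173 = \left(13456 - \frac{1}{5646}\right) + 173 = \frac{75972575}{5646} + 173 = \frac{76949333}{5646}$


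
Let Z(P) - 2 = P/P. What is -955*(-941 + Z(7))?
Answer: 895790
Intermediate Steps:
Z(P) = 3 (Z(P) = 2 + P/P = 2 + 1 = 3)
-955*(-941 + Z(7)) = -955*(-941 + 3) = -955*(-938) = 895790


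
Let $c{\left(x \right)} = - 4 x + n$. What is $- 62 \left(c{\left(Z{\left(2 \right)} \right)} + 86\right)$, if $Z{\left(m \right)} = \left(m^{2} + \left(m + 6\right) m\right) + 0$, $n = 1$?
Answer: $-434$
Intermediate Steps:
$Z{\left(m \right)} = m^{2} + m \left(6 + m\right)$ ($Z{\left(m \right)} = \left(m^{2} + \left(6 + m\right) m\right) + 0 = \left(m^{2} + m \left(6 + m\right)\right) + 0 = m^{2} + m \left(6 + m\right)$)
$c{\left(x \right)} = 1 - 4 x$ ($c{\left(x \right)} = - 4 x + 1 = 1 - 4 x$)
$- 62 \left(c{\left(Z{\left(2 \right)} \right)} + 86\right) = - 62 \left(\left(1 - 4 \cdot 2 \cdot 2 \left(3 + 2\right)\right) + 86\right) = - 62 \left(\left(1 - 4 \cdot 2 \cdot 2 \cdot 5\right) + 86\right) = - 62 \left(\left(1 - 80\right) + 86\right) = - 62 \left(-79 + 86\right) = \left(-62\right) 7 = -434$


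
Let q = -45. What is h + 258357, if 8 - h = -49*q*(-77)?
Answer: 428150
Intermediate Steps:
h = 169793 (h = 8 - (-49*(-45))*(-77) = 8 - 2205*(-77) = 8 - 1*(-169785) = 8 + 169785 = 169793)
h + 258357 = 169793 + 258357 = 428150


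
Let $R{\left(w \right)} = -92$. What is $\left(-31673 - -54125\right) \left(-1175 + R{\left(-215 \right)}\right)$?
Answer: $-28446684$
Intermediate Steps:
$\left(-31673 - -54125\right) \left(-1175 + R{\left(-215 \right)}\right) = \left(-31673 - -54125\right) \left(-1175 - 92\right) = \left(-31673 + 54125\right) \left(-1267\right) = 22452 \left(-1267\right) = -28446684$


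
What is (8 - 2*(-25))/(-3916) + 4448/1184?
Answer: 271089/72446 ≈ 3.7419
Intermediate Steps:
(8 - 2*(-25))/(-3916) + 4448/1184 = (8 + 50)*(-1/3916) + 4448*(1/1184) = 58*(-1/3916) + 139/37 = -29/1958 + 139/37 = 271089/72446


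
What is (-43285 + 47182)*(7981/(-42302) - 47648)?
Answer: -7854846499269/42302 ≈ -1.8568e+8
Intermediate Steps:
(-43285 + 47182)*(7981/(-42302) - 47648) = 3897*(7981*(-1/42302) - 47648) = 3897*(-7981/42302 - 47648) = 3897*(-2015613677/42302) = -7854846499269/42302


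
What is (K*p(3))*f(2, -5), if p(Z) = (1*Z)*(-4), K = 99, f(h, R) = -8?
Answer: 9504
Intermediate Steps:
p(Z) = -4*Z (p(Z) = Z*(-4) = -4*Z)
(K*p(3))*f(2, -5) = (99*(-4*3))*(-8) = (99*(-12))*(-8) = -1188*(-8) = 9504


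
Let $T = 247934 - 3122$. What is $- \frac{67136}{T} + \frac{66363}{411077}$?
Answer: $- \frac{2837901679}{25159145631} \approx -0.1128$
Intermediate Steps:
$T = 244812$
$- \frac{67136}{T} + \frac{66363}{411077} = - \frac{67136}{244812} + \frac{66363}{411077} = \left(-67136\right) \frac{1}{244812} + 66363 \cdot \frac{1}{411077} = - \frac{16784}{61203} + \frac{66363}{411077} = - \frac{2837901679}{25159145631}$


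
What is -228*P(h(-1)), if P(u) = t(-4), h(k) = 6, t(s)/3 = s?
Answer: 2736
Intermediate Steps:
t(s) = 3*s
P(u) = -12 (P(u) = 3*(-4) = -12)
-228*P(h(-1)) = -228*(-12) = 2736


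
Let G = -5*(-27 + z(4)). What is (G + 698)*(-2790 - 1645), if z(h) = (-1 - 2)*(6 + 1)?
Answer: -4160030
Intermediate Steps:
z(h) = -21 (z(h) = -3*7 = -21)
G = 240 (G = -5*(-27 - 21) = -5*(-48) = 240)
(G + 698)*(-2790 - 1645) = (240 + 698)*(-2790 - 1645) = 938*(-4435) = -4160030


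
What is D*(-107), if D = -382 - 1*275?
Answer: 70299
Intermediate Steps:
D = -657 (D = -382 - 275 = -657)
D*(-107) = -657*(-107) = 70299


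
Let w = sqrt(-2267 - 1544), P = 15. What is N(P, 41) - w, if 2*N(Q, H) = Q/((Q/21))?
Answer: 21/2 - I*sqrt(3811) ≈ 10.5 - 61.733*I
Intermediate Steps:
w = I*sqrt(3811) (w = sqrt(-3811) = I*sqrt(3811) ≈ 61.733*I)
N(Q, H) = 21/2 (N(Q, H) = (Q/((Q/21)))/2 = (Q*(21/Q))/2 = (1/2)*21 = 21/2)
N(P, 41) - w = 21/2 - I*sqrt(3811)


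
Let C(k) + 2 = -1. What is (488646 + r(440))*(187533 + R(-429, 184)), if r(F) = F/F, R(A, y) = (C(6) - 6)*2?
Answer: 91628642205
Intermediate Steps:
C(k) = -3 (C(k) = -2 - 1 = -3)
R(A, y) = -18 (R(A, y) = (-3 - 6)*2 = -9*2 = -18)
r(F) = 1
(488646 + r(440))*(187533 + R(-429, 184)) = (488646 + 1)*(187533 - 18) = 488647*187515 = 91628642205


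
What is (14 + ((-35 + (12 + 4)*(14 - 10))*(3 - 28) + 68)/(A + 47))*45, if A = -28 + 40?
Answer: 7605/59 ≈ 128.90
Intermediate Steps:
A = 12
(14 + ((-35 + (12 + 4)*(14 - 10))*(3 - 28) + 68)/(A + 47))*45 = (14 + ((-35 + (12 + 4)*(14 - 10))*(3 - 28) + 68)/(12 + 47))*45 = (14 + ((-35 + 16*4)*(-25) + 68)/59)*45 = (14 + ((-35 + 64)*(-25) + 68)*(1/59))*45 = (14 + (29*(-25) + 68)*(1/59))*45 = (14 + (-725 + 68)*(1/59))*45 = (14 - 657*1/59)*45 = (14 - 657/59)*45 = (169/59)*45 = 7605/59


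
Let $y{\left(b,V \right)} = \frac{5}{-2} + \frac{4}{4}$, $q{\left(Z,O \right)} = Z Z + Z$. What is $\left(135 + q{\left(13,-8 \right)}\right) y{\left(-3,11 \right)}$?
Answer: $- \frac{951}{2} \approx -475.5$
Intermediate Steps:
$q{\left(Z,O \right)} = Z + Z^{2}$ ($q{\left(Z,O \right)} = Z^{2} + Z = Z + Z^{2}$)
$y{\left(b,V \right)} = - \frac{3}{2}$ ($y{\left(b,V \right)} = 5 \left(- \frac{1}{2}\right) + 4 \cdot \frac{1}{4} = - \frac{5}{2} + 1 = - \frac{3}{2}$)
$\left(135 + q{\left(13,-8 \right)}\right) y{\left(-3,11 \right)} = \left(135 + 13 \left(1 + 13\right)\right) \left(- \frac{3}{2}\right) = \left(135 + 13 \cdot 14\right) \left(- \frac{3}{2}\right) = \left(135 + 182\right) \left(- \frac{3}{2}\right) = 317 \left(- \frac{3}{2}\right) = - \frac{951}{2}$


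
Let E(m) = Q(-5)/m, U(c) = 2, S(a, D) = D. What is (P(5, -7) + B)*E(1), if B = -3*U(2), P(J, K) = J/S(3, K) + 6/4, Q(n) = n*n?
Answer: -1825/14 ≈ -130.36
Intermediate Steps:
Q(n) = n²
P(J, K) = 3/2 + J/K (P(J, K) = J/K + 6/4 = J/K + 6*(¼) = J/K + 3/2 = 3/2 + J/K)
E(m) = 25/m (E(m) = (-5)²/m = 25/m)
B = -6 (B = -3*2 = -6)
(P(5, -7) + B)*E(1) = ((3/2 + 5/(-7)) - 6)*(25/1) = ((3/2 + 5*(-⅐)) - 6)*(25*1) = ((3/2 - 5/7) - 6)*25 = (11/14 - 6)*25 = -73/14*25 = -1825/14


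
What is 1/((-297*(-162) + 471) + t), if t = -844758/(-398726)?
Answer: 199363/9686473734 ≈ 2.0582e-5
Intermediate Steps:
t = 422379/199363 (t = -844758*(-1/398726) = 422379/199363 ≈ 2.1186)
1/((-297*(-162) + 471) + t) = 1/((-297*(-162) + 471) + 422379/199363) = 1/((48114 + 471) + 422379/199363) = 1/(48585 + 422379/199363) = 1/(9686473734/199363) = 199363/9686473734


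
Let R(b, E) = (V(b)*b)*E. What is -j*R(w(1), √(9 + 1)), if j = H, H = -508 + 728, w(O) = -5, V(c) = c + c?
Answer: -11000*√10 ≈ -34785.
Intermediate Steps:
V(c) = 2*c
R(b, E) = 2*E*b² (R(b, E) = ((2*b)*b)*E = (2*b²)*E = 2*E*b²)
H = 220
j = 220
-j*R(w(1), √(9 + 1)) = -220*2*√(9 + 1)*(-5)² = -220*2*√10*25 = -220*50*√10 = -11000*√10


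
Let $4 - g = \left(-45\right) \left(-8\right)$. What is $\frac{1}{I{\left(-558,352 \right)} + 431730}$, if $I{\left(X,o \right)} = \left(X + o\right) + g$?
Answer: $\frac{1}{431168} \approx 2.3193 \cdot 10^{-6}$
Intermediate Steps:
$g = -356$ ($g = 4 - \left(-45\right) \left(-8\right) = 4 - 360 = -356$)
$I{\left(X,o \right)} = -356 + X + o$ ($I{\left(X,o \right)} = \left(X + o\right) - 356 = -356 + X + o$)
$\frac{1}{I{\left(-558,352 \right)} + 431730} = \frac{1}{\left(-356 - 558 + 352\right) + 431730} = \frac{1}{-562 + 431730} = \frac{1}{431168}$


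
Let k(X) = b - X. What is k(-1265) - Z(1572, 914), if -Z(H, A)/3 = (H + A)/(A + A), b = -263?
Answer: 919557/914 ≈ 1006.1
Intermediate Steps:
k(X) = -263 - X
Z(H, A) = -3*(A + H)/(2*A) (Z(H, A) = -3*(H + A)/(A + A) = -3*(A + H)/(2*A))
k(-1265) - Z(1572, 914) = (-263 - 1*(-1265)) - 3*(-1*914 - 1*1572)/(2*914) = (-263 + 1265) - 3*(-914 - 1572)/(2*914) = 1002 - 3*(-2486)/(2*914) = 1002 - 1*(-3729/914) = 1002 + 3729/914 = 919557/914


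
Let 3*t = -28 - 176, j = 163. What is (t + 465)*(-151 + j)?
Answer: 4764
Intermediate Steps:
t = -68 (t = (-28 - 176)/3 = (1/3)*(-204) = -68)
(t + 465)*(-151 + j) = (-68 + 465)*(-151 + 163) = 397*12 = 4764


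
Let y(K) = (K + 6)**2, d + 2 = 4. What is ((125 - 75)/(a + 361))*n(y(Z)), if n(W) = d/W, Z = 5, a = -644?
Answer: -100/34243 ≈ -0.0029203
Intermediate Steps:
d = 2 (d = -2 + 4 = 2)
y(K) = (6 + K)**2
n(W) = 2/W
((125 - 75)/(a + 361))*n(y(Z)) = ((125 - 75)/(-644 + 361))*(2/((6 + 5)**2)) = (50/(-283))*(2/(11**2)) = (50*(-1/283))*(2/121) = -100/(283*121) = -50/283*2/121 = -100/34243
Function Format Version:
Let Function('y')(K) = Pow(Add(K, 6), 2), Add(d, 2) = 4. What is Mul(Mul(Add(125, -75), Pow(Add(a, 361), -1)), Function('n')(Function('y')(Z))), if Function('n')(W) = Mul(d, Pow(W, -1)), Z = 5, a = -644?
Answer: Rational(-100, 34243) ≈ -0.0029203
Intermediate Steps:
d = 2 (d = Add(-2, 4) = 2)
Function('y')(K) = Pow(Add(6, K), 2)
Function('n')(W) = Mul(2, Pow(W, -1))
Mul(Mul(Add(125, -75), Pow(Add(a, 361), -1)), Function('n')(Function('y')(Z))) = Mul(Mul(Add(125, -75), Pow(Add(-644, 361), -1)), Mul(2, Pow(Pow(Add(6, 5), 2), -1))) = Mul(Mul(50, Pow(-283, -1)), Mul(2, Pow(Pow(11, 2), -1))) = Mul(Mul(50, Rational(-1, 283)), Mul(2, Pow(121, -1))) = Mul(Rational(-50, 283), Mul(2, Rational(1, 121))) = Mul(Rational(-50, 283), Rational(2, 121)) = Rational(-100, 34243)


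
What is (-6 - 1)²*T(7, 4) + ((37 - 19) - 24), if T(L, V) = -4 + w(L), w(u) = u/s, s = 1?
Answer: 141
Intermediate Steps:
w(u) = u (w(u) = u/1 = u*1 = u)
T(L, V) = -4 + L
(-6 - 1)²*T(7, 4) + ((37 - 19) - 24) = (-6 - 1)²*(-4 + 7) + ((37 - 19) - 24) = (-7)²*3 + (18 - 24) = 49*3 - 6 = 147 - 6 = 141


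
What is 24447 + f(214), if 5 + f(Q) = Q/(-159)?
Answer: 3886064/159 ≈ 24441.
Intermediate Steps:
f(Q) = -5 - Q/159 (f(Q) = -5 + Q/(-159) = -5 + Q*(-1/159) = -5 - Q/159)
24447 + f(214) = 24447 + (-5 - 1/159*214) = 24447 + (-5 - 214/159) = 24447 - 1009/159 = 3886064/159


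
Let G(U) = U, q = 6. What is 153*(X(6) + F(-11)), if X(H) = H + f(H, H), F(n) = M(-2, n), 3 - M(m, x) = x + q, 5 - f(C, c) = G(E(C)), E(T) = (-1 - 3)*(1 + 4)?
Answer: 5967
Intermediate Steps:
E(T) = -20 (E(T) = -4*5 = -20)
f(C, c) = 25 (f(C, c) = 5 - 1*(-20) = 5 + 20 = 25)
M(m, x) = -3 - x (M(m, x) = 3 - (x + 6) = 3 - (6 + x) = 3 + (-6 - x) = -3 - x)
F(n) = -3 - n
X(H) = 25 + H (X(H) = H + 25 = 25 + H)
153*(X(6) + F(-11)) = 153*((25 + 6) + (-3 - 1*(-11))) = 153*(31 + (-3 + 11)) = 153*(31 + 8) = 153*39 = 5967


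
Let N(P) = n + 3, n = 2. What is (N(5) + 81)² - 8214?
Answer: -818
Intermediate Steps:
N(P) = 5 (N(P) = 2 + 3 = 5)
(N(5) + 81)² - 8214 = (5 + 81)² - 8214 = 86² - 8214 = 7396 - 8214 = -818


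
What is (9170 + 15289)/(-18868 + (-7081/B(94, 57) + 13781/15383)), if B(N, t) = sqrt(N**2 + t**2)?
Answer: -1319692287169034146935/1017968093855645268836 + 40984097072633331*sqrt(12085)/1017968093855645268836 ≈ -1.2920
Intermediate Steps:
(9170 + 15289)/(-18868 + (-7081/B(94, 57) + 13781/15383)) = (9170 + 15289)/(-18868 + (-7081/sqrt(94**2 + 57**2) + 13781/15383)) = 24459/(-18868 + (-7081/sqrt(8836 + 3249) + 13781*(1/15383))) = 24459/(-18868 + (-7081*sqrt(12085)/12085 + 13781/15383)) = 24459/(-18868 + (13781/15383 - 7081*sqrt(12085)/12085)) = 24459/(-290232663/15383 - 7081*sqrt(12085)/12085)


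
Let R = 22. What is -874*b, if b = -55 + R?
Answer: 28842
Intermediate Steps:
b = -33 (b = -55 + 22 = -33)
-874*b = -874*(-33) = 28842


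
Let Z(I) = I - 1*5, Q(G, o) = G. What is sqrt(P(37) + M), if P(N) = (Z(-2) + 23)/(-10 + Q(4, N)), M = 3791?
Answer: sqrt(34095)/3 ≈ 61.549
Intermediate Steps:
Z(I) = -5 + I (Z(I) = I - 5 = -5 + I)
P(N) = -8/3 (P(N) = ((-5 - 2) + 23)/(-10 + 4) = (-7 + 23)/(-6) = 16*(-1/6) = -8/3)
sqrt(P(37) + M) = sqrt(-8/3 + 3791) = sqrt(11365/3) = sqrt(34095)/3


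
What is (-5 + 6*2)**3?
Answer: 343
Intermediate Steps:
(-5 + 6*2)**3 = (-5 + 12)**3 = 7**3 = 343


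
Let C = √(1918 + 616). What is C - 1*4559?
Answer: -4559 + √2534 ≈ -4508.7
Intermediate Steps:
C = √2534 ≈ 50.339
C - 1*4559 = √2534 - 1*4559 = √2534 - 4559 = -4559 + √2534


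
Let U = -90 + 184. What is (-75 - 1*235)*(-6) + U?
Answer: 1954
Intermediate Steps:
U = 94
(-75 - 1*235)*(-6) + U = (-75 - 1*235)*(-6) + 94 = (-75 - 235)*(-6) + 94 = -310*(-6) + 94 = 1860 + 94 = 1954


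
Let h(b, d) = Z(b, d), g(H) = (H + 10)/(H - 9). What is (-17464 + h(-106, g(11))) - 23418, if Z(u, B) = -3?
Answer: -40885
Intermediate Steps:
g(H) = (10 + H)/(-9 + H)
h(b, d) = -3
(-17464 + h(-106, g(11))) - 23418 = (-17464 - 3) - 23418 = -17467 - 23418 = -40885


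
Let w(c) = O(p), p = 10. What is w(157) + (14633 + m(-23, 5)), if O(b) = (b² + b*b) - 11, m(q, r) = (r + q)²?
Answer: 15146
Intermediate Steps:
m(q, r) = (q + r)²
O(b) = -11 + 2*b² (O(b) = (b² + b²) - 11 = 2*b² - 11 = -11 + 2*b²)
w(c) = 189 (w(c) = -11 + 2*10² = -11 + 2*100 = -11 + 200 = 189)
w(157) + (14633 + m(-23, 5)) = 189 + (14633 + (-23 + 5)²) = 189 + (14633 + (-18)²) = 189 + (14633 + 324) = 189 + 14957 = 15146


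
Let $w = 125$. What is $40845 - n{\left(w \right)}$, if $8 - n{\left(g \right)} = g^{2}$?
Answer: $56462$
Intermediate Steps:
$n{\left(g \right)} = 8 - g^{2}$
$40845 - n{\left(w \right)} = 40845 - \left(8 - 125^{2}\right) = 40845 - \left(8 - 15625\right) = 40845 - -15617 = 40845 + 15617 = 56462$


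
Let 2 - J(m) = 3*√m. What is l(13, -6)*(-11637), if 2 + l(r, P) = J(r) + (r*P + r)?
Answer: 756405 + 34911*√13 ≈ 8.8228e+5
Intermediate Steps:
J(m) = 2 - 3*√m
l(r, P) = r - 3*√r + P*r (l(r, P) = -2 + ((2 - 3*√r) + (r*P + r)) = -2 + ((2 - 3*√r) + (P*r + r)) = -2 + ((2 - 3*√r) + (r + P*r)) = -2 + (2 + r - 3*√r + P*r) = r - 3*√r + P*r)
l(13, -6)*(-11637) = (13 - 3*√13 - 6*13)*(-11637) = (13 - 3*√13 - 78)*(-11637) = (-65 - 3*√13)*(-11637) = 756405 + 34911*√13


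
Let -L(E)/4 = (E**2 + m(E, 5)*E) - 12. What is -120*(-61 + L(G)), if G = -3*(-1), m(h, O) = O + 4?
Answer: 18840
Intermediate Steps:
m(h, O) = 4 + O
G = 3
L(E) = 48 - 36*E - 4*E**2 (L(E) = -4*((E**2 + (4 + 5)*E) - 12) = -4*((E**2 + 9*E) - 12) = -4*(-12 + E**2 + 9*E) = 48 - 36*E - 4*E**2)
-120*(-61 + L(G)) = -120*(-61 + (48 - 36*3 - 4*3**2)) = -120*(-61 + (48 - 108 - 4*9)) = -120*(-61 + (48 - 108 - 36)) = -120*(-61 - 96) = -120*(-157) = 18840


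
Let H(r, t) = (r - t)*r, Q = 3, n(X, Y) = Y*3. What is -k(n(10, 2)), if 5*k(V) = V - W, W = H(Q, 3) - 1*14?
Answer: -4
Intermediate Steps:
n(X, Y) = 3*Y
H(r, t) = r*(r - t)
W = -14 (W = 3*(3 - 1*3) - 1*14 = 3*(3 - 3) - 14 = 3*0 - 14 = 0 - 14 = -14)
k(V) = 14/5 + V/5 (k(V) = (V - 1*(-14))/5 = (V + 14)/5 = (14 + V)/5 = 14/5 + V/5)
-k(n(10, 2)) = -(14/5 + (3*2)/5) = -(14/5 + (⅕)*6) = -(14/5 + 6/5) = -1*4 = -4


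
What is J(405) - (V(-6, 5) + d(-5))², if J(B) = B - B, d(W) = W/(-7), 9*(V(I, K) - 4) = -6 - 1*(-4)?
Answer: -80089/3969 ≈ -20.179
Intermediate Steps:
V(I, K) = 34/9 (V(I, K) = 4 + (-6 - 1*(-4))/9 = 4 + (-6 + 4)/9 = 4 + (⅑)*(-2) = 4 - 2/9 = 34/9)
d(W) = -W/7 (d(W) = W*(-⅐) = -W/7)
J(B) = 0
J(405) - (V(-6, 5) + d(-5))² = 0 - (34/9 - ⅐*(-5))² = 0 - (34/9 + 5/7)² = 0 - (283/63)² = 0 - 1*80089/3969 = 0 - 80089/3969 = -80089/3969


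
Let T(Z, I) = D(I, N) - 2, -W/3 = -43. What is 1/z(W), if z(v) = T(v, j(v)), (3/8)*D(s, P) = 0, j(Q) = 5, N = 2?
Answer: -1/2 ≈ -0.50000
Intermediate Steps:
W = 129 (W = -3*(-43) = 129)
D(s, P) = 0 (D(s, P) = (8/3)*0 = 0)
T(Z, I) = -2 (T(Z, I) = 0 - 2 = -2)
z(v) = -2
1/z(W) = 1/(-2) = -1/2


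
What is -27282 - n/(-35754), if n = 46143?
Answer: -325131495/11918 ≈ -27281.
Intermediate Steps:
-27282 - n/(-35754) = -27282 - 46143/(-35754) = -27282 - 46143*(-1)/35754 = -27282 - 1*(-15381/11918) = -27282 + 15381/11918 = -325131495/11918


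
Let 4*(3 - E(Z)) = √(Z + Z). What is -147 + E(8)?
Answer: -145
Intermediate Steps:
E(Z) = 3 - √2*√Z/4 (E(Z) = 3 - √(Z + Z)/4 = 3 - √2*√Z/4)
-147 + E(8) = -147 + (3 - √2*√8/4) = -147 + (3 - √2*2*√2/4) = -147 + (3 - 1) = -147 + 2 = -145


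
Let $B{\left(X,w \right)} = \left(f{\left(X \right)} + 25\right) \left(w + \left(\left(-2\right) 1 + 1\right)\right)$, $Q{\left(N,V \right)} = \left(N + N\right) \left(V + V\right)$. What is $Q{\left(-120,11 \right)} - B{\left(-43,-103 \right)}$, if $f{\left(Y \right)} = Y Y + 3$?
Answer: $189928$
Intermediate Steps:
$f{\left(Y \right)} = 3 + Y^{2}$ ($f{\left(Y \right)} = Y^{2} + 3 = 3 + Y^{2}$)
$Q{\left(N,V \right)} = 4 N V$ ($Q{\left(N,V \right)} = 2 N 2 V = 4 N V$)
$B{\left(X,w \right)} = \left(-1 + w\right) \left(28 + X^{2}\right)$ ($B{\left(X,w \right)} = \left(\left(3 + X^{2}\right) + 25\right) \left(w + \left(\left(-2\right) 1 + 1\right)\right) = \left(28 + X^{2}\right) \left(w + \left(-2 + 1\right)\right) = \left(28 + X^{2}\right) \left(w - 1\right) = \left(28 + X^{2}\right) \left(-1 + w\right) = \left(-1 + w\right) \left(28 + X^{2}\right)$)
$Q{\left(-120,11 \right)} - B{\left(-43,-103 \right)} = 4 \left(-120\right) 11 - \left(-28 - \left(-43\right)^{2} + 28 \left(-103\right) - 103 \left(-43\right)^{2}\right) = -5280 - \left(-28 - 1849 - 2884 - 190447\right) = -5280 - -195208 = -5280 + 195208 = 189928$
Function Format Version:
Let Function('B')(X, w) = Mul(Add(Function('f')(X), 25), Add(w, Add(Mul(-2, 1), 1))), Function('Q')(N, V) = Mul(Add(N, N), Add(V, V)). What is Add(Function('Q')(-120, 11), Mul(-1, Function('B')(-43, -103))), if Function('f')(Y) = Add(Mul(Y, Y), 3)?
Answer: 189928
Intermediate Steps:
Function('f')(Y) = Add(3, Pow(Y, 2)) (Function('f')(Y) = Add(Pow(Y, 2), 3) = Add(3, Pow(Y, 2)))
Function('Q')(N, V) = Mul(4, N, V) (Function('Q')(N, V) = Mul(Mul(2, N), Mul(2, V)) = Mul(4, N, V))
Function('B')(X, w) = Mul(Add(-1, w), Add(28, Pow(X, 2))) (Function('B')(X, w) = Mul(Add(Add(3, Pow(X, 2)), 25), Add(w, Add(Mul(-2, 1), 1))) = Mul(Add(28, Pow(X, 2)), Add(w, Add(-2, 1))) = Mul(Add(28, Pow(X, 2)), Add(w, -1)) = Mul(Add(28, Pow(X, 2)), Add(-1, w)) = Mul(Add(-1, w), Add(28, Pow(X, 2))))
Add(Function('Q')(-120, 11), Mul(-1, Function('B')(-43, -103))) = Add(Mul(4, -120, 11), Mul(-1, Add(-28, Mul(-1, Pow(-43, 2)), Mul(28, -103), Mul(-103, Pow(-43, 2))))) = Add(-5280, Mul(-1, Add(-28, Mul(-1, 1849), -2884, Mul(-103, 1849)))) = Add(-5280, Mul(-1, Add(-28, -1849, -2884, -190447))) = Add(-5280, Mul(-1, -195208)) = Add(-5280, 195208) = 189928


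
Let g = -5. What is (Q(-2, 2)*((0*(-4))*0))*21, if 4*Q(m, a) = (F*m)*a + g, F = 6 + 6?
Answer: 0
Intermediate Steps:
F = 12
Q(m, a) = -5/4 + 3*a*m (Q(m, a) = ((12*m)*a - 5)/4 = (12*a*m - 5)/4 = (-5 + 12*a*m)/4 = -5/4 + 3*a*m)
(Q(-2, 2)*((0*(-4))*0))*21 = ((-5/4 + 3*2*(-2))*((0*(-4))*0))*21 = ((-5/4 - 12)*(0*0))*21 = -53/4*0*21 = 0*21 = 0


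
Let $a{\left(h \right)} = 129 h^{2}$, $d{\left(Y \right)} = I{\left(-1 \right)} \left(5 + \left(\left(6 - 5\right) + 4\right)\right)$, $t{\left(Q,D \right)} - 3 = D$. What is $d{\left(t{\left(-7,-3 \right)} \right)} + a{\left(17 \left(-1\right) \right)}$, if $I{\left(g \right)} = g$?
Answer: $37271$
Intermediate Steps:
$t{\left(Q,D \right)} = 3 + D$
$d{\left(Y \right)} = -10$ ($d{\left(Y \right)} = - (5 + \left(\left(6 - 5\right) + 4\right)) = - (5 + \left(1 + 4\right)) = - (5 + 5) = \left(-1\right) 10 = -10$)
$d{\left(t{\left(-7,-3 \right)} \right)} + a{\left(17 \left(-1\right) \right)} = -10 + 129 \left(17 \left(-1\right)\right)^{2} = -10 + 129 \left(-17\right)^{2} = -10 + 129 \cdot 289 = -10 + 37281 = 37271$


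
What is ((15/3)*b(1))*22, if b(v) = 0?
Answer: 0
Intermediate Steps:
((15/3)*b(1))*22 = ((15/3)*0)*22 = ((15*(⅓))*0)*22 = (5*0)*22 = 0*22 = 0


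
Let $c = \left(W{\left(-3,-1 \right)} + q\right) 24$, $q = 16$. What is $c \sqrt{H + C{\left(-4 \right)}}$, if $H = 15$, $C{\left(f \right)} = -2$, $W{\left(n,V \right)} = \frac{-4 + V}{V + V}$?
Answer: $444 \sqrt{13} \approx 1600.9$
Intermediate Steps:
$W{\left(n,V \right)} = \frac{-4 + V}{2 V}$
$c = 444$ ($c = \left(\frac{-4 - 1}{2 \left(-1\right)} + 16\right) 24 = \left(\frac{1}{2} \left(-1\right) \left(-5\right) + 16\right) 24 = \left(\frac{5}{2} + 16\right) 24 = \frac{37}{2} \cdot 24 = 444$)
$c \sqrt{H + C{\left(-4 \right)}} = 444 \sqrt{15 - 2} = 444 \sqrt{13}$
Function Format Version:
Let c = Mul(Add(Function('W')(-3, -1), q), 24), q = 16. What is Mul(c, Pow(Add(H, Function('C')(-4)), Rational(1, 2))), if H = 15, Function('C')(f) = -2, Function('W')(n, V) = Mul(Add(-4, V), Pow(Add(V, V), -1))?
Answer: Mul(444, Pow(13, Rational(1, 2))) ≈ 1600.9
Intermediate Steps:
Function('W')(n, V) = Mul(Rational(1, 2), Pow(V, -1), Add(-4, V)) (Function('W')(n, V) = Mul(Add(-4, V), Pow(Mul(2, V), -1)) = Mul(Add(-4, V), Mul(Rational(1, 2), Pow(V, -1))) = Mul(Rational(1, 2), Pow(V, -1), Add(-4, V)))
c = 444 (c = Mul(Add(Mul(Rational(1, 2), Pow(-1, -1), Add(-4, -1)), 16), 24) = Mul(Add(Mul(Rational(1, 2), -1, -5), 16), 24) = Mul(Add(Rational(5, 2), 16), 24) = Mul(Rational(37, 2), 24) = 444)
Mul(c, Pow(Add(H, Function('C')(-4)), Rational(1, 2))) = Mul(444, Pow(Add(15, -2), Rational(1, 2))) = Mul(444, Pow(13, Rational(1, 2)))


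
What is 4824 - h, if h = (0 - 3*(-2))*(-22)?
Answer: 4956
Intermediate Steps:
h = -132 (h = (0 + 6)*(-22) = 6*(-22) = -132)
4824 - h = 4824 - 1*(-132) = 4824 + 132 = 4956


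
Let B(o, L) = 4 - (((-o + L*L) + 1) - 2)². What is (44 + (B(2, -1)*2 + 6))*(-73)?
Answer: -3650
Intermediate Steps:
B(o, L) = 4 - (-1 + L² - o)² (B(o, L) = 4 - (((-o + L²) + 1) - 2)² = 4 - (((L² - o) + 1) - 2)² = 4 - ((1 + L² - o) - 2)² = 4 - (-1 + L² - o)²)
(44 + (B(2, -1)*2 + 6))*(-73) = (44 + ((4 - (1 + 2 - 1*(-1)²)²)*2 + 6))*(-73) = (44 + ((4 - (1 + 2 - 1*1)²)*2 + 6))*(-73) = (44 + ((4 - (1 + 2 - 1)²)*2 + 6))*(-73) = (44 + ((4 - 1*2²)*2 + 6))*(-73) = (44 + ((4 - 1*4)*2 + 6))*(-73) = (44 + ((4 - 4)*2 + 6))*(-73) = (44 + (0*2 + 6))*(-73) = (44 + (0 + 6))*(-73) = (44 + 6)*(-73) = 50*(-73) = -3650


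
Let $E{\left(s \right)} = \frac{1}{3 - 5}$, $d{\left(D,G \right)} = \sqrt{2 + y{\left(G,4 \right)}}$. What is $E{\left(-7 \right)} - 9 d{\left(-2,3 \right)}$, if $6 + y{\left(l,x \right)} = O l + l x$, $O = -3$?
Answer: $- \frac{1}{2} - 9 i \approx -0.5 - 9.0 i$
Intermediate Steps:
$y{\left(l,x \right)} = -6 - 3 l + l x$ ($y{\left(l,x \right)} = -6 + \left(- 3 l + l x\right) = -6 - 3 l + l x$)
$d{\left(D,G \right)} = \sqrt{-4 + G}$ ($d{\left(D,G \right)} = \sqrt{2 - \left(6 + 3 G - G 4\right)} = \sqrt{2 - \left(6 - G\right)} = \sqrt{2 + \left(-6 + G\right)} = \sqrt{-4 + G}$)
$E{\left(s \right)} = - \frac{1}{2}$ ($E{\left(s \right)} = \frac{1}{-2} = - \frac{1}{2}$)
$E{\left(-7 \right)} - 9 d{\left(-2,3 \right)} = - \frac{1}{2} - 9 \sqrt{-4 + 3} = - \frac{1}{2} - 9 \sqrt{-1} = - \frac{1}{2} - 9 i$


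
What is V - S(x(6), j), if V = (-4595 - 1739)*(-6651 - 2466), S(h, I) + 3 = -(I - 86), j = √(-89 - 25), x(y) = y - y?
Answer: 57746995 + I*√114 ≈ 5.7747e+7 + 10.677*I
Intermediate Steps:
x(y) = 0
j = I*√114 (j = √(-114) = I*√114 ≈ 10.677*I)
S(h, I) = 83 - I (S(h, I) = -3 - (I - 86) = -3 - (-86 + I) = -3 + (86 - I) = 83 - I)
V = 57747078 (V = -6334*(-9117) = 57747078)
V - S(x(6), j) = 57747078 - (83 - I*√114) = 57747078 + (-83 + I*√114) = 57746995 + I*√114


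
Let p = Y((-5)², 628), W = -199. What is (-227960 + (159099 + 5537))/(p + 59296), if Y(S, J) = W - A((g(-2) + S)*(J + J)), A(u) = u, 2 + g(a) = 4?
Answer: -21108/8395 ≈ -2.5144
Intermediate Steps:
g(a) = 2 (g(a) = -2 + 4 = 2)
Y(S, J) = -199 - 2*J*(2 + S) (Y(S, J) = -199 - (2 + S)*(J + J) = -199 - (2 + S)*2*J = -199 - 2*J*(2 + S))
p = -34111 (p = -199 - 2*628*(2 + (-5)²) = -199 - 2*628*(2 + 25) = -199 - 2*628*27 = -199 - 33912 = -34111)
(-227960 + (159099 + 5537))/(p + 59296) = (-227960 + (159099 + 5537))/(-34111 + 59296) = (-227960 + 164636)/25185 = -63324*1/25185 = -21108/8395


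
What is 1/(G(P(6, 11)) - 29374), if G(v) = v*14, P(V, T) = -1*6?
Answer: -1/29458 ≈ -3.3947e-5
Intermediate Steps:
P(V, T) = -6
G(v) = 14*v
1/(G(P(6, 11)) - 29374) = 1/(14*(-6) - 29374) = 1/(-84 - 29374) = 1/(-29458) = -1/29458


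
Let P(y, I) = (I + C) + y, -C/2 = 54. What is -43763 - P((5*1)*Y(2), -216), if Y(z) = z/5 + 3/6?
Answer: -86887/2 ≈ -43444.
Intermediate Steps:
C = -108 (C = -2*54 = -108)
Y(z) = 1/2 + z/5 (Y(z) = z*(1/5) + 3*(1/6) = z/5 + 1/2 = 1/2 + z/5)
P(y, I) = -108 + I + y (P(y, I) = (I - 108) + y = (-108 + I) + y = -108 + I + y)
-43763 - P((5*1)*Y(2), -216) = -43763 - (-108 - 216 + (5*1)*(1/2 + (1/5)*2)) = -43763 - (-108 - 216 + 5*(1/2 + 2/5)) = -43763 - (-108 - 216 + 5*(9/10)) = -43763 - (-108 - 216 + 9/2) = -43763 - 1*(-639/2) = -43763 + 639/2 = -86887/2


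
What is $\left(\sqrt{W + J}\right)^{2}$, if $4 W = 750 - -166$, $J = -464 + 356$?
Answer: $121$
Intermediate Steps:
$J = -108$
$W = 229$ ($W = \frac{750 - -166}{4} = \frac{750 + 166}{4} = \frac{1}{4} \cdot 916 = 229$)
$\left(\sqrt{W + J}\right)^{2} = \left(\sqrt{229 - 108}\right)^{2} = \left(\sqrt{121}\right)^{2} = 11^{2} = 121$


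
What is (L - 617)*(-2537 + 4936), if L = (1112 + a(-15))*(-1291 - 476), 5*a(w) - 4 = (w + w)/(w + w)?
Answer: -4719523912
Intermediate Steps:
a(w) = 1 (a(w) = 4/5 + ((w + w)/(w + w))/5 = 4/5 + ((2*w)/((2*w)))/5 = 4/5 + ((2*w)*(1/(2*w)))/5 = 4/5 + (1/5)*1 = 4/5 + 1/5 = 1)
L = -1966671 (L = (1112 + 1)*(-1291 - 476) = 1113*(-1767) = -1966671)
(L - 617)*(-2537 + 4936) = (-1966671 - 617)*(-2537 + 4936) = -1967288*2399 = -4719523912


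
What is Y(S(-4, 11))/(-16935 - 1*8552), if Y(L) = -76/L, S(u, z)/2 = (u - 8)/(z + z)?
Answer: -19/6951 ≈ -0.0027334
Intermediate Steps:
S(u, z) = (-8 + u)/z (S(u, z) = 2*((u - 8)/(z + z)) = 2*((-8 + u)/((2*z))) = 2*((-8 + u)*(1/(2*z))) = 2*((-8 + u)/(2*z)) = (-8 + u)/z)
Y(S(-4, 11))/(-16935 - 1*8552) = (-76*11/(-8 - 4))/(-16935 - 1*8552) = (-76/((1/11)*(-12)))/(-16935 - 8552) = -76/(-12/11)/(-25487) = -76*(-11/12)*(-1/25487) = (209/3)*(-1/25487) = -19/6951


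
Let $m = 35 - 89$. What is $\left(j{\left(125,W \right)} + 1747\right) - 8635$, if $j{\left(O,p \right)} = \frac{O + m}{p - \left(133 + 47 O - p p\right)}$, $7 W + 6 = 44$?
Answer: $- \frac{2015997095}{292682} \approx -6888.0$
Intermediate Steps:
$W = \frac{38}{7}$ ($W = - \frac{6}{7} + \frac{1}{7} \cdot 44 = - \frac{6}{7} + \frac{44}{7} = \frac{38}{7} \approx 5.4286$)
$m = -54$ ($m = 35 - 89 = -54$)
$j{\left(O,p \right)} = \frac{-54 + O}{-133 + p + p^{2} - 47 O}$ ($j{\left(O,p \right)} = \frac{O - 54}{p - \left(133 + 47 O - p p\right)} = \frac{-54 + O}{p - \left(133 - p^{2} + 47 O\right)} = \frac{-54 + O}{-133 + p + p^{2} - 47 O}$)
$\left(j{\left(125,W \right)} + 1747\right) - 8635 = \left(\frac{54 - 125}{133 - \frac{38}{7} - \left(\frac{38}{7}\right)^{2} + 47 \cdot 125} + 1747\right) - 8635 = \left(\frac{54 - 125}{133 - \frac{38}{7} - \frac{1444}{49} + 5875} + 1747\right) - 8635 = \left(\frac{1}{133 - \frac{38}{7} - \frac{1444}{49} + 5875} \left(-71\right) + 1747\right) - 8635 = \left(\frac{1}{\frac{292682}{49}} \left(-71\right) + 1747\right) - 8635 = \left(\frac{49}{292682} \left(-71\right) + 1747\right) - 8635 = \left(- \frac{3479}{292682} + 1747\right) - 8635 = \frac{511311975}{292682} - 8635 = - \frac{2015997095}{292682}$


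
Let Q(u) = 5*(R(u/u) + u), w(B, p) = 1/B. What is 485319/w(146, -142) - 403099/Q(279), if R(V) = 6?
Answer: 100970214851/1425 ≈ 7.0856e+7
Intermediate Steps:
Q(u) = 30 + 5*u (Q(u) = 5*(6 + u) = 30 + 5*u)
485319/w(146, -142) - 403099/Q(279) = 485319/(1/146) - 403099/(30 + 5*279) = 485319/(1/146) - 403099/(30 + 1395) = 485319*146 - 403099/1425 = 70856574 - 403099*1/1425 = 70856574 - 403099/1425 = 100970214851/1425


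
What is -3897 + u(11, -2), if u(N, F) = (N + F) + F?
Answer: -3890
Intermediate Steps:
u(N, F) = N + 2*F (u(N, F) = (F + N) + F = N + 2*F)
-3897 + u(11, -2) = -3897 + (11 + 2*(-2)) = -3897 + (11 - 4) = -3897 + 7 = -3890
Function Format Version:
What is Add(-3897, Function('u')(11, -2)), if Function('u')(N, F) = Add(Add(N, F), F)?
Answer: -3890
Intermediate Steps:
Function('u')(N, F) = Add(N, Mul(2, F)) (Function('u')(N, F) = Add(Add(F, N), F) = Add(N, Mul(2, F)))
Add(-3897, Function('u')(11, -2)) = Add(-3897, Add(11, Mul(2, -2))) = Add(-3897, Add(11, -4)) = Add(-3897, 7) = -3890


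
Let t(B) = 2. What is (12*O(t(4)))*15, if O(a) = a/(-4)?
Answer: -90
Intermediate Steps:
O(a) = -a/4 (O(a) = a*(-¼) = -a/4)
(12*O(t(4)))*15 = (12*(-¼*2))*15 = (12*(-½))*15 = -6*15 = -90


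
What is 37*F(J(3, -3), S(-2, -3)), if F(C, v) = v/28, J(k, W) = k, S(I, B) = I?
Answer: -37/14 ≈ -2.6429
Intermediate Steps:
F(C, v) = v/28 (F(C, v) = v*(1/28) = v/28)
37*F(J(3, -3), S(-2, -3)) = 37*((1/28)*(-2)) = 37*(-1/14) = -37/14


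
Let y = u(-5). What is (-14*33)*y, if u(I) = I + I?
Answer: 4620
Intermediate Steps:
u(I) = 2*I
y = -10 (y = 2*(-5) = -10)
(-14*33)*y = -14*33*(-10) = -462*(-10) = 4620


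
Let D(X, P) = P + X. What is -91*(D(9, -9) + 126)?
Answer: -11466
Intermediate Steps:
-91*(D(9, -9) + 126) = -91*((-9 + 9) + 126) = -91*(0 + 126) = -91*126 = -11466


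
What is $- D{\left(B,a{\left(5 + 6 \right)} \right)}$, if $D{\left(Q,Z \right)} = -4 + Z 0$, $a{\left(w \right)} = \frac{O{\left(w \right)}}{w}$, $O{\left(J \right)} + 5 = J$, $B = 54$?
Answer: $4$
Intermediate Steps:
$O{\left(J \right)} = -5 + J$
$a{\left(w \right)} = \frac{-5 + w}{w}$
$D{\left(Q,Z \right)} = -4$ ($D{\left(Q,Z \right)} = -4 + 0 = -4$)
$- D{\left(B,a{\left(5 + 6 \right)} \right)} = \left(-1\right) \left(-4\right) = 4$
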